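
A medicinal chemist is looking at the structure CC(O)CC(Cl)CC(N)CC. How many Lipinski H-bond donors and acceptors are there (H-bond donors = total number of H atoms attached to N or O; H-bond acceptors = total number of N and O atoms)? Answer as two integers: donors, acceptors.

3, 2

Donors: find every N or O and count the H atoms it carries.
  atom 3 (O): bond orders sum to 1 → 1 H
  atom 9 (N): bond orders sum to 1 → 2 H
Lipinski HBD = 3.
Acceptors: N atoms = 1, O atoms = 1 → HBA = 2.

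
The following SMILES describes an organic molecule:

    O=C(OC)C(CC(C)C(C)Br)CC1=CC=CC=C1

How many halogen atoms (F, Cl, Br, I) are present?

1

Halogen atoms appear at heavy-atom position 11 (1×Br).
Other groups present: 1 ester.
Halogen count: 1.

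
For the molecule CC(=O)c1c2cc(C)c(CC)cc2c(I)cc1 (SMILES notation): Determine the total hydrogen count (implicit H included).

15

Walk through each heavy atom and fill implicit hydrogens from standard valence (C 4, N 3, O 2, S 2, halogen 1); for lowercase aromatic atoms, an aromatic c carries 1 H when it has two neighbours and 0 H with three, and aromatic n carries 0 H:
  atom 1: C, bond orders sum to 1 (valence 4) → 3 H
  atom 2: C, bond orders sum to 4 (valence 4) → 0 H
  atom 3: O, bond orders sum to 2 (valence 2) → 0 H
  atom 4: aromatic c, 3 neighbours → 0 H
  atom 5: aromatic c, 3 neighbours → 0 H
  atom 6: aromatic c, 2 neighbours → 1 H
  atom 7: aromatic c, 3 neighbours → 0 H
  atom 8: C, bond orders sum to 1 (valence 4) → 3 H
  atom 9: aromatic c, 3 neighbours → 0 H
  atom 10: C, bond orders sum to 2 (valence 4) → 2 H
  atom 11: C, bond orders sum to 1 (valence 4) → 3 H
  atom 12: aromatic c, 2 neighbours → 1 H
  atom 13: aromatic c, 3 neighbours → 0 H
  atom 14: aromatic c, 3 neighbours → 0 H
  atom 15: I (halogen, monovalent) → 0 H
  atom 16: aromatic c, 2 neighbours → 1 H
  atom 17: aromatic c, 2 neighbours → 1 H
Total hydrogens: 15.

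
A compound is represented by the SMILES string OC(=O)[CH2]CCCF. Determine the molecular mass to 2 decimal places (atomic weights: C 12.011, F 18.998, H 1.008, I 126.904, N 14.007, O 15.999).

120.12 g/mol

First, the molecular formula is C5H9FO2 (counting implicit H from valence).
  C: 5 × 12.011 = 60.055
  F: 1 × 18.998 = 18.998
  H: 9 × 1.008 = 9.072
  O: 2 × 15.999 = 31.998
Sum: 5×12.011 + 1×18.998 + 9×1.008 + 2×15.999 = 120.123 → 120.12 g/mol.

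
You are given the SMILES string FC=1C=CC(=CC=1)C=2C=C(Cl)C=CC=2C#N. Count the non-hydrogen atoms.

Every atom symbol written in the SMILES (organic subset) is one heavy atom; implicit H are not written.
Heavy atoms by element → C:13, Cl:1, F:1, N:1.
Total: 16.

16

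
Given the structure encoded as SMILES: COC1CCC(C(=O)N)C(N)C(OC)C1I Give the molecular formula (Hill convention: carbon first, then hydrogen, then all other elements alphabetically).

C10H19IN2O3

Walk through each heavy atom and fill implicit hydrogens from standard valence (C 4, N 3, O 2, S 2, halogen 1):
  atom 1: C, bond orders sum to 1 (valence 4) → 3 H
  atom 2: O, bond orders sum to 2 (valence 2) → 0 H
  atom 3: C, bond orders sum to 3 (valence 4) → 1 H
  atom 4: C, bond orders sum to 2 (valence 4) → 2 H
  atom 5: C, bond orders sum to 2 (valence 4) → 2 H
  atom 6: C, bond orders sum to 3 (valence 4) → 1 H
  atom 7: C, bond orders sum to 4 (valence 4) → 0 H
  atom 8: O, bond orders sum to 2 (valence 2) → 0 H
  atom 9: N, bond orders sum to 1 (valence 3) → 2 H
  atom 10: C, bond orders sum to 3 (valence 4) → 1 H
  atom 11: N, bond orders sum to 1 (valence 3) → 2 H
  atom 12: C, bond orders sum to 3 (valence 4) → 1 H
  atom 13: O, bond orders sum to 2 (valence 2) → 0 H
  atom 14: C, bond orders sum to 1 (valence 4) → 3 H
  atom 15: C, bond orders sum to 3 (valence 4) → 1 H
  atom 16: I (halogen, monovalent) → 0 H
Totals → C:10, H:19, I:1, N:2, O:3.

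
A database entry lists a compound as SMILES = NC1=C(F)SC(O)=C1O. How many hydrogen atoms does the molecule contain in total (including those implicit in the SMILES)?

Walk through each heavy atom and fill implicit hydrogens from standard valence (C 4, N 3, O 2, S 2, halogen 1):
  atom 1: N, bond orders sum to 1 (valence 3) → 2 H
  atom 2: C, bond orders sum to 4 (valence 4) → 0 H
  atom 3: C, bond orders sum to 4 (valence 4) → 0 H
  atom 4: F (halogen, monovalent) → 0 H
  atom 5: S, bond orders sum to 2 (valence 2) → 0 H
  atom 6: C, bond orders sum to 4 (valence 4) → 0 H
  atom 7: O, bond orders sum to 1 (valence 2) → 1 H
  atom 8: C, bond orders sum to 4 (valence 4) → 0 H
  atom 9: O, bond orders sum to 1 (valence 2) → 1 H
Total hydrogens: 4.

4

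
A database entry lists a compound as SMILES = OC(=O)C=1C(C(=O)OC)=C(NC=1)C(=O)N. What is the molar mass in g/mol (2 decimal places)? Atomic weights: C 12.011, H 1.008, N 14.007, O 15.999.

First, the molecular formula is C8H8N2O5 (counting implicit H from valence).
  C: 8 × 12.011 = 96.088
  H: 8 × 1.008 = 8.064
  N: 2 × 14.007 = 28.014
  O: 5 × 15.999 = 79.995
Sum: 8×12.011 + 8×1.008 + 2×14.007 + 5×15.999 = 212.161 → 212.16 g/mol.

212.16 g/mol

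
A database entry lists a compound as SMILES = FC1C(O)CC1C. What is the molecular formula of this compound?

C5H9FO

Walk through each heavy atom and fill implicit hydrogens from standard valence (C 4, N 3, O 2, S 2, halogen 1):
  atom 1: F (halogen, monovalent) → 0 H
  atom 2: C, bond orders sum to 3 (valence 4) → 1 H
  atom 3: C, bond orders sum to 3 (valence 4) → 1 H
  atom 4: O, bond orders sum to 1 (valence 2) → 1 H
  atom 5: C, bond orders sum to 2 (valence 4) → 2 H
  atom 6: C, bond orders sum to 3 (valence 4) → 1 H
  atom 7: C, bond orders sum to 1 (valence 4) → 3 H
Totals → C:5, H:9, F:1, O:1.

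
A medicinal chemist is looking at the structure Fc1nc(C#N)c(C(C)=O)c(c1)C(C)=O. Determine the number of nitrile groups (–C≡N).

The nitrile motif appears at heavy-atom position 5 in the SMILES.
Other groups present: 2 ketone.
Nitrile count: 1.

1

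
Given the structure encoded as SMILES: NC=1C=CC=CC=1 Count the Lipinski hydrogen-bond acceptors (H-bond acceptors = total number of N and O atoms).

1

N atoms: 1; O atoms: 0.
Lipinski HBA = 1 + 0 = 1.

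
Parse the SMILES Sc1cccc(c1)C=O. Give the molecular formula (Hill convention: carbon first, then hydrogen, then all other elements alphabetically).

Walk through each heavy atom and fill implicit hydrogens from standard valence (C 4, N 3, O 2, S 2, halogen 1); for lowercase aromatic atoms, an aromatic c carries 1 H when it has two neighbours and 0 H with three, and aromatic n carries 0 H:
  atom 1: S, bond orders sum to 1 (valence 2) → 1 H
  atom 2: aromatic c, 3 neighbours → 0 H
  atom 3: aromatic c, 2 neighbours → 1 H
  atom 4: aromatic c, 2 neighbours → 1 H
  atom 5: aromatic c, 2 neighbours → 1 H
  atom 6: aromatic c, 3 neighbours → 0 H
  atom 7: aromatic c, 2 neighbours → 1 H
  atom 8: C, bond orders sum to 3 (valence 4) → 1 H
  atom 9: O, bond orders sum to 2 (valence 2) → 0 H
Totals → C:7, H:6, O:1, S:1.

C7H6OS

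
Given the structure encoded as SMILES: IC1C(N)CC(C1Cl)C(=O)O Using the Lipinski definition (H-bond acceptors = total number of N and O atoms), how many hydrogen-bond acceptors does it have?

3

N atoms: 1; O atoms: 2.
Lipinski HBA = 1 + 2 = 3.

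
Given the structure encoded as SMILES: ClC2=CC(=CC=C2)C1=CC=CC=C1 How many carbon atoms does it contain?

12

Count every carbon token in the SMILES (each C, including those in ring-closure positions and inside branches).
Carbon count: 12.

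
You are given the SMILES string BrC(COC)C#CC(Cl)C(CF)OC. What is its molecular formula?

C9H13BrClFO2

Walk through each heavy atom and fill implicit hydrogens from standard valence (C 4, N 3, O 2, S 2, halogen 1):
  atom 1: Br (halogen, monovalent) → 0 H
  atom 2: C, bond orders sum to 3 (valence 4) → 1 H
  atom 3: C, bond orders sum to 2 (valence 4) → 2 H
  atom 4: O, bond orders sum to 2 (valence 2) → 0 H
  atom 5: C, bond orders sum to 1 (valence 4) → 3 H
  atom 6: C, bond orders sum to 4 (valence 4) → 0 H
  atom 7: C, bond orders sum to 4 (valence 4) → 0 H
  atom 8: C, bond orders sum to 3 (valence 4) → 1 H
  atom 9: Cl (halogen, monovalent) → 0 H
  atom 10: C, bond orders sum to 3 (valence 4) → 1 H
  atom 11: C, bond orders sum to 2 (valence 4) → 2 H
  atom 12: F (halogen, monovalent) → 0 H
  atom 13: O, bond orders sum to 2 (valence 2) → 0 H
  atom 14: C, bond orders sum to 1 (valence 4) → 3 H
Totals → C:9, H:13, Br:1, Cl:1, F:1, O:2.
In Hill order: C9H13BrClFO2.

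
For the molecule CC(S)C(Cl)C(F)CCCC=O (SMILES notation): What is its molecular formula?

Walk through each heavy atom and fill implicit hydrogens from standard valence (C 4, N 3, O 2, S 2, halogen 1):
  atom 1: C, bond orders sum to 1 (valence 4) → 3 H
  atom 2: C, bond orders sum to 3 (valence 4) → 1 H
  atom 3: S, bond orders sum to 1 (valence 2) → 1 H
  atom 4: C, bond orders sum to 3 (valence 4) → 1 H
  atom 5: Cl (halogen, monovalent) → 0 H
  atom 6: C, bond orders sum to 3 (valence 4) → 1 H
  atom 7: F (halogen, monovalent) → 0 H
  atom 8: C, bond orders sum to 2 (valence 4) → 2 H
  atom 9: C, bond orders sum to 2 (valence 4) → 2 H
  atom 10: C, bond orders sum to 2 (valence 4) → 2 H
  atom 11: C, bond orders sum to 3 (valence 4) → 1 H
  atom 12: O, bond orders sum to 2 (valence 2) → 0 H
Totals → C:8, H:14, Cl:1, F:1, O:1, S:1.
In Hill order: C8H14ClFOS.

C8H14ClFOS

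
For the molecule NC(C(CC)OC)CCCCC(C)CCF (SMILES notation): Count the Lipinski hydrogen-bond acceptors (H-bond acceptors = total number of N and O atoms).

N atoms: 1; O atoms: 1.
Lipinski HBA = 1 + 1 = 2.

2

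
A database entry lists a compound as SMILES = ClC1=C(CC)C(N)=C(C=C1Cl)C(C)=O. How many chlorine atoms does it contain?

Scan the SMILES for Cl atoms (remember two-letter symbols like Cl and Br are single atoms).
Chlorine count: 2.

2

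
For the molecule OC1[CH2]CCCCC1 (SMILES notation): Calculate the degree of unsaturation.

1

Degree of unsaturation = (number of rings) + (number of π bonds).
Ring closures in the SMILES: 1.
π bonds: none → 0 DoU from unsaturation.
Total DoU = 1 + 0 = 1.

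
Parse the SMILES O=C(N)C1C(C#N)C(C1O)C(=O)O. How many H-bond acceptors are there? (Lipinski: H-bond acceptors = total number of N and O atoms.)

6

N atoms: 2; O atoms: 4.
Lipinski HBA = 2 + 4 = 6.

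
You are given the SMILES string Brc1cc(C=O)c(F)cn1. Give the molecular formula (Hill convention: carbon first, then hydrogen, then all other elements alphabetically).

C6H3BrFNO

Walk through each heavy atom and fill implicit hydrogens from standard valence (C 4, N 3, O 2, S 2, halogen 1); for lowercase aromatic atoms, an aromatic c carries 1 H when it has two neighbours and 0 H with three, and aromatic n carries 0 H:
  atom 1: Br (halogen, monovalent) → 0 H
  atom 2: aromatic c, 3 neighbours → 0 H
  atom 3: aromatic c, 2 neighbours → 1 H
  atom 4: aromatic c, 3 neighbours → 0 H
  atom 5: C, bond orders sum to 3 (valence 4) → 1 H
  atom 6: O, bond orders sum to 2 (valence 2) → 0 H
  atom 7: aromatic c, 3 neighbours → 0 H
  atom 8: F (halogen, monovalent) → 0 H
  atom 9: aromatic c, 2 neighbours → 1 H
  atom 10: aromatic n, 2 neighbours → 0 H
Totals → C:6, H:3, Br:1, F:1, N:1, O:1.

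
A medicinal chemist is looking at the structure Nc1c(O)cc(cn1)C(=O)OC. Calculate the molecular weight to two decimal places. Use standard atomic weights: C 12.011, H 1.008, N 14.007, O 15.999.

First, the molecular formula is C7H8N2O3 (counting implicit H from valence).
  C: 7 × 12.011 = 84.077
  H: 8 × 1.008 = 8.064
  N: 2 × 14.007 = 28.014
  O: 3 × 15.999 = 47.997
Sum: 7×12.011 + 8×1.008 + 2×14.007 + 3×15.999 = 168.152 → 168.15 g/mol.

168.15 g/mol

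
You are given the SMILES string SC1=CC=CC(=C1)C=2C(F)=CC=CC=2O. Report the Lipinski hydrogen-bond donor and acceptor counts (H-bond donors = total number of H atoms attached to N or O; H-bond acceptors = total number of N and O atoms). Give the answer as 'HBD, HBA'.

1, 1

Donors: find every N or O and count the H atoms it carries.
  atom 15 (O): bond orders sum to 1 → 1 H
Lipinski HBD = 1.
Acceptors: N atoms = 0, O atoms = 1 → HBA = 1.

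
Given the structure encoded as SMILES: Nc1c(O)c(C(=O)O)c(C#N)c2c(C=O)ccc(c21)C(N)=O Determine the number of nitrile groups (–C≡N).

The nitrile motif appears at heavy-atom position 10 in the SMILES.
Other groups present: 1 aldehyde, 1 amide, 1 carboxylic acid, 1 hydroxyl, 1 primary amine.
Nitrile count: 1.

1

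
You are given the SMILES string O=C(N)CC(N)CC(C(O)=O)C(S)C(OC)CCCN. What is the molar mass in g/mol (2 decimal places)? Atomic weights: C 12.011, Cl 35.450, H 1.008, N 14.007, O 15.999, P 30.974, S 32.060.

307.41 g/mol

First, the molecular formula is C12H25N3O4S (counting implicit H from valence).
  C: 12 × 12.011 = 144.132
  H: 25 × 1.008 = 25.200
  N: 3 × 14.007 = 42.021
  O: 4 × 15.999 = 63.996
  S: 1 × 32.060 = 32.060
Sum: 12×12.011 + 25×1.008 + 3×14.007 + 4×15.999 + 1×32.060 = 307.409 → 307.41 g/mol.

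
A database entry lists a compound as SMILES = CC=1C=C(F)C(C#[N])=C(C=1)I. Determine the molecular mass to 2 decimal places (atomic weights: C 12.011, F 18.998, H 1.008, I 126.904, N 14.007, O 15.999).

First, the molecular formula is C8H5FIN (counting implicit H from valence).
  C: 8 × 12.011 = 96.088
  F: 1 × 18.998 = 18.998
  H: 5 × 1.008 = 5.040
  I: 1 × 126.904 = 126.904
  N: 1 × 14.007 = 14.007
Sum: 8×12.011 + 1×18.998 + 5×1.008 + 1×126.904 + 1×14.007 = 261.037 → 261.04 g/mol.

261.04 g/mol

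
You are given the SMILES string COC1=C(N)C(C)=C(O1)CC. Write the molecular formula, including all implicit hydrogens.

Walk through each heavy atom and fill implicit hydrogens from standard valence (C 4, N 3, O 2, S 2, halogen 1):
  atom 1: C, bond orders sum to 1 (valence 4) → 3 H
  atom 2: O, bond orders sum to 2 (valence 2) → 0 H
  atom 3: C, bond orders sum to 4 (valence 4) → 0 H
  atom 4: C, bond orders sum to 4 (valence 4) → 0 H
  atom 5: N, bond orders sum to 1 (valence 3) → 2 H
  atom 6: C, bond orders sum to 4 (valence 4) → 0 H
  atom 7: C, bond orders sum to 1 (valence 4) → 3 H
  atom 8: C, bond orders sum to 4 (valence 4) → 0 H
  atom 9: O, bond orders sum to 2 (valence 2) → 0 H
  atom 10: C, bond orders sum to 2 (valence 4) → 2 H
  atom 11: C, bond orders sum to 1 (valence 4) → 3 H
Totals → C:8, H:13, N:1, O:2.

C8H13NO2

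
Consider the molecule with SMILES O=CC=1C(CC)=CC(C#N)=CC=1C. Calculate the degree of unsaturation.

7

Molecular formula: C11H11NO.
DoU = (2C + 2 + N − H − X) / 2, where X is the halogen count and O/S are ignored.
    = (2·11 + 2 + 1 − 11 − 0) / 2 = 14 / 2 = 7.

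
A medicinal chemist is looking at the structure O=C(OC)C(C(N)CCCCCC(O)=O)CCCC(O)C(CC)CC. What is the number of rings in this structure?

0

In SMILES, each pair of matching ring-closure digits denotes one ring-closing bond; the number of such bonds equals the number of independent rings.
Ring-closure bonds here: 0.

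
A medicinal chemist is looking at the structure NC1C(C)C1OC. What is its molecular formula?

C5H11NO

Walk through each heavy atom and fill implicit hydrogens from standard valence (C 4, N 3, O 2, S 2, halogen 1):
  atom 1: N, bond orders sum to 1 (valence 3) → 2 H
  atom 2: C, bond orders sum to 3 (valence 4) → 1 H
  atom 3: C, bond orders sum to 3 (valence 4) → 1 H
  atom 4: C, bond orders sum to 1 (valence 4) → 3 H
  atom 5: C, bond orders sum to 3 (valence 4) → 1 H
  atom 6: O, bond orders sum to 2 (valence 2) → 0 H
  atom 7: C, bond orders sum to 1 (valence 4) → 3 H
Totals → C:5, H:11, N:1, O:1.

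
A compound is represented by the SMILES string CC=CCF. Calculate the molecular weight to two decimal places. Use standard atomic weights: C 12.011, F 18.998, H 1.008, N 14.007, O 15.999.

First, the molecular formula is C4H7F (counting implicit H from valence).
  C: 4 × 12.011 = 48.044
  F: 1 × 18.998 = 18.998
  H: 7 × 1.008 = 7.056
Sum: 4×12.011 + 1×18.998 + 7×1.008 = 74.098 → 74.10 g/mol.

74.10 g/mol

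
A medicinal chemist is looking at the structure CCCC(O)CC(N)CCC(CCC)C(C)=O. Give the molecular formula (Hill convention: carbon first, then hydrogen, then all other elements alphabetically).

C14H29NO2

Walk through each heavy atom and fill implicit hydrogens from standard valence (C 4, N 3, O 2, S 2, halogen 1):
  atom 1: C, bond orders sum to 1 (valence 4) → 3 H
  atom 2: C, bond orders sum to 2 (valence 4) → 2 H
  atom 3: C, bond orders sum to 2 (valence 4) → 2 H
  atom 4: C, bond orders sum to 3 (valence 4) → 1 H
  atom 5: O, bond orders sum to 1 (valence 2) → 1 H
  atom 6: C, bond orders sum to 2 (valence 4) → 2 H
  atom 7: C, bond orders sum to 3 (valence 4) → 1 H
  atom 8: N, bond orders sum to 1 (valence 3) → 2 H
  atom 9: C, bond orders sum to 2 (valence 4) → 2 H
  atom 10: C, bond orders sum to 2 (valence 4) → 2 H
  atom 11: C, bond orders sum to 3 (valence 4) → 1 H
  atom 12: C, bond orders sum to 2 (valence 4) → 2 H
  atom 13: C, bond orders sum to 2 (valence 4) → 2 H
  atom 14: C, bond orders sum to 1 (valence 4) → 3 H
  atom 15: C, bond orders sum to 4 (valence 4) → 0 H
  atom 16: C, bond orders sum to 1 (valence 4) → 3 H
  atom 17: O, bond orders sum to 2 (valence 2) → 0 H
Totals → C:14, H:29, N:1, O:2.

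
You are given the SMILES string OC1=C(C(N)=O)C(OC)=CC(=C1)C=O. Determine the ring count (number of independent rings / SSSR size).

1

In SMILES, each pair of matching ring-closure digits denotes one ring-closing bond; the number of such bonds equals the number of independent rings.
Ring-closure bonds here: 1.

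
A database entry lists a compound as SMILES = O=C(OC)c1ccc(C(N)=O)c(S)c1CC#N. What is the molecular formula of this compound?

C11H10N2O3S

Walk through each heavy atom and fill implicit hydrogens from standard valence (C 4, N 3, O 2, S 2, halogen 1); for lowercase aromatic atoms, an aromatic c carries 1 H when it has two neighbours and 0 H with three, and aromatic n carries 0 H:
  atom 1: O, bond orders sum to 2 (valence 2) → 0 H
  atom 2: C, bond orders sum to 4 (valence 4) → 0 H
  atom 3: O, bond orders sum to 2 (valence 2) → 0 H
  atom 4: C, bond orders sum to 1 (valence 4) → 3 H
  atom 5: aromatic c, 3 neighbours → 0 H
  atom 6: aromatic c, 2 neighbours → 1 H
  atom 7: aromatic c, 2 neighbours → 1 H
  atom 8: aromatic c, 3 neighbours → 0 H
  atom 9: C, bond orders sum to 4 (valence 4) → 0 H
  atom 10: N, bond orders sum to 1 (valence 3) → 2 H
  atom 11: O, bond orders sum to 2 (valence 2) → 0 H
  atom 12: aromatic c, 3 neighbours → 0 H
  atom 13: S, bond orders sum to 1 (valence 2) → 1 H
  atom 14: aromatic c, 3 neighbours → 0 H
  atom 15: C, bond orders sum to 2 (valence 4) → 2 H
  atom 16: C, bond orders sum to 4 (valence 4) → 0 H
  atom 17: N, bond orders sum to 3 (valence 3) → 0 H
Totals → C:11, H:10, N:2, O:3, S:1.
In Hill order: C11H10N2O3S.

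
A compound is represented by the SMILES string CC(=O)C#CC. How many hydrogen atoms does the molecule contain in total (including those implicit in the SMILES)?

Walk through each heavy atom and fill implicit hydrogens from standard valence (C 4, N 3, O 2, S 2, halogen 1):
  atom 1: C, bond orders sum to 1 (valence 4) → 3 H
  atom 2: C, bond orders sum to 4 (valence 4) → 0 H
  atom 3: O, bond orders sum to 2 (valence 2) → 0 H
  atom 4: C, bond orders sum to 4 (valence 4) → 0 H
  atom 5: C, bond orders sum to 4 (valence 4) → 0 H
  atom 6: C, bond orders sum to 1 (valence 4) → 3 H
Total hydrogens: 6.

6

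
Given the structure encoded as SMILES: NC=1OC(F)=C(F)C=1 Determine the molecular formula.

Walk through each heavy atom and fill implicit hydrogens from standard valence (C 4, N 3, O 2, S 2, halogen 1):
  atom 1: N, bond orders sum to 1 (valence 3) → 2 H
  atom 2: C, bond orders sum to 4 (valence 4) → 0 H
  atom 3: O, bond orders sum to 2 (valence 2) → 0 H
  atom 4: C, bond orders sum to 4 (valence 4) → 0 H
  atom 5: F (halogen, monovalent) → 0 H
  atom 6: C, bond orders sum to 4 (valence 4) → 0 H
  atom 7: F (halogen, monovalent) → 0 H
  atom 8: C, bond orders sum to 3 (valence 4) → 1 H
Totals → C:4, H:3, F:2, N:1, O:1.

C4H3F2NO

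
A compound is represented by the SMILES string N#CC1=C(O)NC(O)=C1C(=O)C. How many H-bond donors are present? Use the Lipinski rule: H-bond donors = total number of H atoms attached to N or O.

3

Donors: find every N or O and count the H atoms it carries.
  atom 1 (N): bond orders sum to 3 → 0 H
  atom 5 (O): bond orders sum to 1 → 1 H
  atom 6 (N): bond orders sum to 2 → 1 H
  atom 8 (O): bond orders sum to 1 → 1 H
  atom 11 (O): bond orders sum to 2 → 0 H
Lipinski HBD = 3.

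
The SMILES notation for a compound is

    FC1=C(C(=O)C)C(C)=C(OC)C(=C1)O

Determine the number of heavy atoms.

Every atom symbol written in the SMILES (organic subset) is one heavy atom; implicit H are not written.
Heavy atoms by element → C:10, F:1, O:3.
Total: 14.

14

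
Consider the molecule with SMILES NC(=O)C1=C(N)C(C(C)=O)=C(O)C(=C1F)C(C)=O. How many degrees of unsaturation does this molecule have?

Degree of unsaturation = (number of rings) + (number of π bonds).
Ring closures in the SMILES: 1.
π bonds: 6 double bonds (each 1 DoU) → 6 DoU from unsaturation.
Total DoU = 1 + 6 = 7.

7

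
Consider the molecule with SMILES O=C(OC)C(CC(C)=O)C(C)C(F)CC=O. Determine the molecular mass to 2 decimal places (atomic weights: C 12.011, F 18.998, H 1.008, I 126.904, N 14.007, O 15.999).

First, the molecular formula is C11H17FO4 (counting implicit H from valence).
  C: 11 × 12.011 = 132.121
  F: 1 × 18.998 = 18.998
  H: 17 × 1.008 = 17.136
  O: 4 × 15.999 = 63.996
Sum: 11×12.011 + 1×18.998 + 17×1.008 + 4×15.999 = 232.251 → 232.25 g/mol.

232.25 g/mol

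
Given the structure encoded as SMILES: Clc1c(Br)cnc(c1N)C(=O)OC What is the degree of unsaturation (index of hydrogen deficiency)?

Molecular formula: C7H6BrClN2O2.
DoU = (2C + 2 + N − H − X) / 2, where X is the halogen count and O/S are ignored.
    = (2·7 + 2 + 2 − 6 − 2) / 2 = 10 / 2 = 5.

5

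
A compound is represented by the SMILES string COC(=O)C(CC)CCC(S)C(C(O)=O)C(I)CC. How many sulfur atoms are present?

Scan the SMILES for S atoms (remember two-letter symbols like Cl and Br are single atoms).
Sulfur count: 1.

1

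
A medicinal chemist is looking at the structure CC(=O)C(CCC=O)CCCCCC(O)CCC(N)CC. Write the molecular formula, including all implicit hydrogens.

C17H33NO3

Walk through each heavy atom and fill implicit hydrogens from standard valence (C 4, N 3, O 2, S 2, halogen 1):
  atom 1: C, bond orders sum to 1 (valence 4) → 3 H
  atom 2: C, bond orders sum to 4 (valence 4) → 0 H
  atom 3: O, bond orders sum to 2 (valence 2) → 0 H
  atom 4: C, bond orders sum to 3 (valence 4) → 1 H
  atom 5: C, bond orders sum to 2 (valence 4) → 2 H
  atom 6: C, bond orders sum to 2 (valence 4) → 2 H
  atom 7: C, bond orders sum to 3 (valence 4) → 1 H
  atom 8: O, bond orders sum to 2 (valence 2) → 0 H
  atom 9: C, bond orders sum to 2 (valence 4) → 2 H
  atom 10: C, bond orders sum to 2 (valence 4) → 2 H
  atom 11: C, bond orders sum to 2 (valence 4) → 2 H
  atom 12: C, bond orders sum to 2 (valence 4) → 2 H
  atom 13: C, bond orders sum to 2 (valence 4) → 2 H
  atom 14: C, bond orders sum to 3 (valence 4) → 1 H
  atom 15: O, bond orders sum to 1 (valence 2) → 1 H
  atom 16: C, bond orders sum to 2 (valence 4) → 2 H
  atom 17: C, bond orders sum to 2 (valence 4) → 2 H
  atom 18: C, bond orders sum to 3 (valence 4) → 1 H
  atom 19: N, bond orders sum to 1 (valence 3) → 2 H
  atom 20: C, bond orders sum to 2 (valence 4) → 2 H
  atom 21: C, bond orders sum to 1 (valence 4) → 3 H
Totals → C:17, H:33, N:1, O:3.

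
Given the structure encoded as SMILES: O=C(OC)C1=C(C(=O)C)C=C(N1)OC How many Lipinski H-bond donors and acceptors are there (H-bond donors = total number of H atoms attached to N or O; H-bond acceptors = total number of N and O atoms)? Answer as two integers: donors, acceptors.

1, 5

Donors: find every N or O and count the H atoms it carries.
  atom 1 (O): bond orders sum to 2 → 0 H
  atom 3 (O): bond orders sum to 2 → 0 H
  atom 8 (O): bond orders sum to 2 → 0 H
  atom 12 (N): bond orders sum to 2 → 1 H
  atom 13 (O): bond orders sum to 2 → 0 H
Lipinski HBD = 1.
Acceptors: N atoms = 1, O atoms = 4 → HBA = 5.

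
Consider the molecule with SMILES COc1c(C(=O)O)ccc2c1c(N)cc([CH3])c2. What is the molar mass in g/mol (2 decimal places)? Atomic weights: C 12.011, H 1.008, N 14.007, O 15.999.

First, the molecular formula is C13H13NO3 (counting implicit H from valence).
  C: 13 × 12.011 = 156.143
  H: 13 × 1.008 = 13.104
  N: 1 × 14.007 = 14.007
  O: 3 × 15.999 = 47.997
Sum: 13×12.011 + 13×1.008 + 1×14.007 + 3×15.999 = 231.251 → 231.25 g/mol.

231.25 g/mol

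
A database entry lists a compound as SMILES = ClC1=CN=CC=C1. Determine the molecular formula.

Walk through each heavy atom and fill implicit hydrogens from standard valence (C 4, N 3, O 2, S 2, halogen 1):
  atom 1: Cl (halogen, monovalent) → 0 H
  atom 2: C, bond orders sum to 4 (valence 4) → 0 H
  atom 3: C, bond orders sum to 3 (valence 4) → 1 H
  atom 4: N, bond orders sum to 3 (valence 3) → 0 H
  atom 5: C, bond orders sum to 3 (valence 4) → 1 H
  atom 6: C, bond orders sum to 3 (valence 4) → 1 H
  atom 7: C, bond orders sum to 3 (valence 4) → 1 H
Totals → C:5, H:4, Cl:1, N:1.

C5H4ClN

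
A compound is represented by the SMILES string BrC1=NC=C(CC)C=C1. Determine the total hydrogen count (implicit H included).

8

Walk through each heavy atom and fill implicit hydrogens from standard valence (C 4, N 3, O 2, S 2, halogen 1):
  atom 1: Br (halogen, monovalent) → 0 H
  atom 2: C, bond orders sum to 4 (valence 4) → 0 H
  atom 3: N, bond orders sum to 3 (valence 3) → 0 H
  atom 4: C, bond orders sum to 3 (valence 4) → 1 H
  atom 5: C, bond orders sum to 4 (valence 4) → 0 H
  atom 6: C, bond orders sum to 2 (valence 4) → 2 H
  atom 7: C, bond orders sum to 1 (valence 4) → 3 H
  atom 8: C, bond orders sum to 3 (valence 4) → 1 H
  atom 9: C, bond orders sum to 3 (valence 4) → 1 H
Total hydrogens: 8.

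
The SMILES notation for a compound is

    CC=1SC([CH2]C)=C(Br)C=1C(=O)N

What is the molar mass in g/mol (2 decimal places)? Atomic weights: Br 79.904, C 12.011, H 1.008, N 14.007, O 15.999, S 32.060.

248.14 g/mol

First, the molecular formula is C8H10BrNOS (counting implicit H from valence).
  Br: 1 × 79.904 = 79.904
  C: 8 × 12.011 = 96.088
  H: 10 × 1.008 = 10.080
  N: 1 × 14.007 = 14.007
  O: 1 × 15.999 = 15.999
  S: 1 × 32.060 = 32.060
Sum: 1×79.904 + 8×12.011 + 10×1.008 + 1×14.007 + 1×15.999 + 1×32.060 = 248.138 → 248.14 g/mol.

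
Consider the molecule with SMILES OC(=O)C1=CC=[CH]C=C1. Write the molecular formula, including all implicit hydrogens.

C7H6O2

Walk through each heavy atom and fill implicit hydrogens from standard valence (C 4, N 3, O 2, S 2, halogen 1):
  atom 1: O, bond orders sum to 1 (valence 2) → 1 H
  atom 2: C, bond orders sum to 4 (valence 4) → 0 H
  atom 3: O, bond orders sum to 2 (valence 2) → 0 H
  atom 4: C, bond orders sum to 4 (valence 4) → 0 H
  atom 5: C, bond orders sum to 3 (valence 4) → 1 H
  atom 6: C, bond orders sum to 3 (valence 4) → 1 H
  atom 7: C with explicit H count 1
  atom 8: C, bond orders sum to 3 (valence 4) → 1 H
  atom 9: C, bond orders sum to 3 (valence 4) → 1 H
Totals → C:7, H:6, O:2.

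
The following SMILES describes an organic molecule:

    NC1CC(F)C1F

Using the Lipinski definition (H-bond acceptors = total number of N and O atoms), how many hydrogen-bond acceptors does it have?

1

N atoms: 1; O atoms: 0.
Lipinski HBA = 1 + 0 = 1.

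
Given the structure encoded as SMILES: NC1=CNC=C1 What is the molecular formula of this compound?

C4H6N2

Walk through each heavy atom and fill implicit hydrogens from standard valence (C 4, N 3, O 2, S 2, halogen 1):
  atom 1: N, bond orders sum to 1 (valence 3) → 2 H
  atom 2: C, bond orders sum to 4 (valence 4) → 0 H
  atom 3: C, bond orders sum to 3 (valence 4) → 1 H
  atom 4: N, bond orders sum to 2 (valence 3) → 1 H
  atom 5: C, bond orders sum to 3 (valence 4) → 1 H
  atom 6: C, bond orders sum to 3 (valence 4) → 1 H
Totals → C:4, H:6, N:2.
In Hill order: C4H6N2.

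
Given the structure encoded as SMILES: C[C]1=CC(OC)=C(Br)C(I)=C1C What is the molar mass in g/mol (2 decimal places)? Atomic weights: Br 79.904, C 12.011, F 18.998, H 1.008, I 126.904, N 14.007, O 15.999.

340.99 g/mol

First, the molecular formula is C9H10BrIO (counting implicit H from valence).
  Br: 1 × 79.904 = 79.904
  C: 9 × 12.011 = 108.099
  H: 10 × 1.008 = 10.080
  I: 1 × 126.904 = 126.904
  O: 1 × 15.999 = 15.999
Sum: 1×79.904 + 9×12.011 + 10×1.008 + 1×126.904 + 1×15.999 = 340.986 → 340.99 g/mol.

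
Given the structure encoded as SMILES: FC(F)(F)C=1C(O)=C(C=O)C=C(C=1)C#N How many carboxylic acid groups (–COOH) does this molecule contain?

0

Scan the SMILES for the carboxylic acid motif — none present.
Groups that are present: 1 aldehyde, 1 hydroxyl, 1 nitrile.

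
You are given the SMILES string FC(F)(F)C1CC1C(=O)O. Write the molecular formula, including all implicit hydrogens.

C5H5F3O2

Walk through each heavy atom and fill implicit hydrogens from standard valence (C 4, N 3, O 2, S 2, halogen 1):
  atom 1: F (halogen, monovalent) → 0 H
  atom 2: C, bond orders sum to 4 (valence 4) → 0 H
  atom 3: F (halogen, monovalent) → 0 H
  atom 4: F (halogen, monovalent) → 0 H
  atom 5: C, bond orders sum to 3 (valence 4) → 1 H
  atom 6: C, bond orders sum to 2 (valence 4) → 2 H
  atom 7: C, bond orders sum to 3 (valence 4) → 1 H
  atom 8: C, bond orders sum to 4 (valence 4) → 0 H
  atom 9: O, bond orders sum to 2 (valence 2) → 0 H
  atom 10: O, bond orders sum to 1 (valence 2) → 1 H
Totals → C:5, H:5, F:3, O:2.
In Hill order: C5H5F3O2.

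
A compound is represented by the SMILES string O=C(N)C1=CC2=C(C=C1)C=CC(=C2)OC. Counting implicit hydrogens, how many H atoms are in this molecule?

Walk through each heavy atom and fill implicit hydrogens from standard valence (C 4, N 3, O 2, S 2, halogen 1):
  atom 1: O, bond orders sum to 2 (valence 2) → 0 H
  atom 2: C, bond orders sum to 4 (valence 4) → 0 H
  atom 3: N, bond orders sum to 1 (valence 3) → 2 H
  atom 4: C, bond orders sum to 4 (valence 4) → 0 H
  atom 5: C, bond orders sum to 3 (valence 4) → 1 H
  atom 6: C, bond orders sum to 4 (valence 4) → 0 H
  atom 7: C, bond orders sum to 4 (valence 4) → 0 H
  atom 8: C, bond orders sum to 3 (valence 4) → 1 H
  atom 9: C, bond orders sum to 3 (valence 4) → 1 H
  atom 10: C, bond orders sum to 3 (valence 4) → 1 H
  atom 11: C, bond orders sum to 3 (valence 4) → 1 H
  atom 12: C, bond orders sum to 4 (valence 4) → 0 H
  atom 13: C, bond orders sum to 3 (valence 4) → 1 H
  atom 14: O, bond orders sum to 2 (valence 2) → 0 H
  atom 15: C, bond orders sum to 1 (valence 4) → 3 H
Total hydrogens: 11.

11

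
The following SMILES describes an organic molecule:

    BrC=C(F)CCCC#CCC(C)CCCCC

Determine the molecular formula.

Walk through each heavy atom and fill implicit hydrogens from standard valence (C 4, N 3, O 2, S 2, halogen 1):
  atom 1: Br (halogen, monovalent) → 0 H
  atom 2: C, bond orders sum to 3 (valence 4) → 1 H
  atom 3: C, bond orders sum to 4 (valence 4) → 0 H
  atom 4: F (halogen, monovalent) → 0 H
  atom 5: C, bond orders sum to 2 (valence 4) → 2 H
  atom 6: C, bond orders sum to 2 (valence 4) → 2 H
  atom 7: C, bond orders sum to 2 (valence 4) → 2 H
  atom 8: C, bond orders sum to 4 (valence 4) → 0 H
  atom 9: C, bond orders sum to 4 (valence 4) → 0 H
  atom 10: C, bond orders sum to 2 (valence 4) → 2 H
  atom 11: C, bond orders sum to 3 (valence 4) → 1 H
  atom 12: C, bond orders sum to 1 (valence 4) → 3 H
  atom 13: C, bond orders sum to 2 (valence 4) → 2 H
  atom 14: C, bond orders sum to 2 (valence 4) → 2 H
  atom 15: C, bond orders sum to 2 (valence 4) → 2 H
  atom 16: C, bond orders sum to 2 (valence 4) → 2 H
  atom 17: C, bond orders sum to 1 (valence 4) → 3 H
Totals → C:15, H:24, Br:1, F:1.

C15H24BrF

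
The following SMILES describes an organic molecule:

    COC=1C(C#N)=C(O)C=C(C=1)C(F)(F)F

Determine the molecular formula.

C9H6F3NO2

Walk through each heavy atom and fill implicit hydrogens from standard valence (C 4, N 3, O 2, S 2, halogen 1):
  atom 1: C, bond orders sum to 1 (valence 4) → 3 H
  atom 2: O, bond orders sum to 2 (valence 2) → 0 H
  atom 3: C, bond orders sum to 4 (valence 4) → 0 H
  atom 4: C, bond orders sum to 4 (valence 4) → 0 H
  atom 5: C, bond orders sum to 4 (valence 4) → 0 H
  atom 6: N, bond orders sum to 3 (valence 3) → 0 H
  atom 7: C, bond orders sum to 4 (valence 4) → 0 H
  atom 8: O, bond orders sum to 1 (valence 2) → 1 H
  atom 9: C, bond orders sum to 3 (valence 4) → 1 H
  atom 10: C, bond orders sum to 4 (valence 4) → 0 H
  atom 11: C, bond orders sum to 3 (valence 4) → 1 H
  atom 12: C, bond orders sum to 4 (valence 4) → 0 H
  atom 13: F (halogen, monovalent) → 0 H
  atom 14: F (halogen, monovalent) → 0 H
  atom 15: F (halogen, monovalent) → 0 H
Totals → C:9, H:6, F:3, N:1, O:2.
In Hill order: C9H6F3NO2.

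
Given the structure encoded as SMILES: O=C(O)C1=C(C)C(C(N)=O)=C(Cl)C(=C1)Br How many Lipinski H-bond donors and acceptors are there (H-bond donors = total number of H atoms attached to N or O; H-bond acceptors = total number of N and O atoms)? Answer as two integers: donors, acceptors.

Donors: find every N or O and count the H atoms it carries.
  atom 1 (O): bond orders sum to 2 → 0 H
  atom 3 (O): bond orders sum to 1 → 1 H
  atom 9 (N): bond orders sum to 1 → 2 H
  atom 10 (O): bond orders sum to 2 → 0 H
Lipinski HBD = 3.
Acceptors: N atoms = 1, O atoms = 3 → HBA = 4.

3, 4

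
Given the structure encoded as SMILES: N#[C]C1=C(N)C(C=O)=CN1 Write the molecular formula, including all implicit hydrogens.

C6H5N3O

Walk through each heavy atom and fill implicit hydrogens from standard valence (C 4, N 3, O 2, S 2, halogen 1):
  atom 1: N, bond orders sum to 3 (valence 3) → 0 H
  atom 2: C with explicit H count 0
  atom 3: C, bond orders sum to 4 (valence 4) → 0 H
  atom 4: C, bond orders sum to 4 (valence 4) → 0 H
  atom 5: N, bond orders sum to 1 (valence 3) → 2 H
  atom 6: C, bond orders sum to 4 (valence 4) → 0 H
  atom 7: C, bond orders sum to 3 (valence 4) → 1 H
  atom 8: O, bond orders sum to 2 (valence 2) → 0 H
  atom 9: C, bond orders sum to 3 (valence 4) → 1 H
  atom 10: N, bond orders sum to 2 (valence 3) → 1 H
Totals → C:6, H:5, N:3, O:1.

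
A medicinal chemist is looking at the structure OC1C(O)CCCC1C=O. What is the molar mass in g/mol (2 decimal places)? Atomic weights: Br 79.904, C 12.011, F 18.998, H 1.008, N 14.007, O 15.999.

144.17 g/mol

First, the molecular formula is C7H12O3 (counting implicit H from valence).
  C: 7 × 12.011 = 84.077
  H: 12 × 1.008 = 12.096
  O: 3 × 15.999 = 47.997
Sum: 7×12.011 + 12×1.008 + 3×15.999 = 144.170 → 144.17 g/mol.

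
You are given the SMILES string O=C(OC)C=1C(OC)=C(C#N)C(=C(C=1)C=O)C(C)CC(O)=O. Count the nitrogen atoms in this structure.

Scan the SMILES for N atoms (remember two-letter symbols like Cl and Br are single atoms).
Nitrogen count: 1.

1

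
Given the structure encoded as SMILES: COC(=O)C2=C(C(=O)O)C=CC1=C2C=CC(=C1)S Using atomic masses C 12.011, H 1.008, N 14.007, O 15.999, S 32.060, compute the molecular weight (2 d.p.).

First, the molecular formula is C13H10O4S (counting implicit H from valence).
  C: 13 × 12.011 = 156.143
  H: 10 × 1.008 = 10.080
  O: 4 × 15.999 = 63.996
  S: 1 × 32.060 = 32.060
Sum: 13×12.011 + 10×1.008 + 4×15.999 + 1×32.060 = 262.279 → 262.28 g/mol.

262.28 g/mol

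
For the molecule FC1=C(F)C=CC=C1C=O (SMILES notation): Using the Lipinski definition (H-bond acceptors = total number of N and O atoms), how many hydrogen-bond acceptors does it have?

1

N atoms: 0; O atoms: 1.
Lipinski HBA = 0 + 1 = 1.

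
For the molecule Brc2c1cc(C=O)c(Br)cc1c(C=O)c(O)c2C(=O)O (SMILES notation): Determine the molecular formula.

Walk through each heavy atom and fill implicit hydrogens from standard valence (C 4, N 3, O 2, S 2, halogen 1); for lowercase aromatic atoms, an aromatic c carries 1 H when it has two neighbours and 0 H with three, and aromatic n carries 0 H:
  atom 1: Br (halogen, monovalent) → 0 H
  atom 2: aromatic c, 3 neighbours → 0 H
  atom 3: aromatic c, 3 neighbours → 0 H
  atom 4: aromatic c, 2 neighbours → 1 H
  atom 5: aromatic c, 3 neighbours → 0 H
  atom 6: C, bond orders sum to 3 (valence 4) → 1 H
  atom 7: O, bond orders sum to 2 (valence 2) → 0 H
  atom 8: aromatic c, 3 neighbours → 0 H
  atom 9: Br (halogen, monovalent) → 0 H
  atom 10: aromatic c, 2 neighbours → 1 H
  atom 11: aromatic c, 3 neighbours → 0 H
  atom 12: aromatic c, 3 neighbours → 0 H
  atom 13: C, bond orders sum to 3 (valence 4) → 1 H
  atom 14: O, bond orders sum to 2 (valence 2) → 0 H
  atom 15: aromatic c, 3 neighbours → 0 H
  atom 16: O, bond orders sum to 1 (valence 2) → 1 H
  atom 17: aromatic c, 3 neighbours → 0 H
  atom 18: C, bond orders sum to 4 (valence 4) → 0 H
  atom 19: O, bond orders sum to 2 (valence 2) → 0 H
  atom 20: O, bond orders sum to 1 (valence 2) → 1 H
Totals → C:13, H:6, Br:2, O:5.

C13H6Br2O5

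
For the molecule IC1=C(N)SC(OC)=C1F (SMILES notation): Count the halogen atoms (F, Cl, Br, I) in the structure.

2

Halogen atoms appear at heavy-atom positions 1, 10 (1×F, 1×I).
Other groups present: 1 ether, 1 primary amine.
Halogen count: 2.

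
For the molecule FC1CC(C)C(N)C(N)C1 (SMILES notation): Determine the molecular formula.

C7H15FN2

Walk through each heavy atom and fill implicit hydrogens from standard valence (C 4, N 3, O 2, S 2, halogen 1):
  atom 1: F (halogen, monovalent) → 0 H
  atom 2: C, bond orders sum to 3 (valence 4) → 1 H
  atom 3: C, bond orders sum to 2 (valence 4) → 2 H
  atom 4: C, bond orders sum to 3 (valence 4) → 1 H
  atom 5: C, bond orders sum to 1 (valence 4) → 3 H
  atom 6: C, bond orders sum to 3 (valence 4) → 1 H
  atom 7: N, bond orders sum to 1 (valence 3) → 2 H
  atom 8: C, bond orders sum to 3 (valence 4) → 1 H
  atom 9: N, bond orders sum to 1 (valence 3) → 2 H
  atom 10: C, bond orders sum to 2 (valence 4) → 2 H
Totals → C:7, H:15, F:1, N:2.
In Hill order: C7H15FN2.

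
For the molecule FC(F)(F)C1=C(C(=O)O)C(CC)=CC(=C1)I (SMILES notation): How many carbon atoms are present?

Count every carbon token in the SMILES (each C, including those in ring-closure positions and inside branches).
Carbon count: 10.

10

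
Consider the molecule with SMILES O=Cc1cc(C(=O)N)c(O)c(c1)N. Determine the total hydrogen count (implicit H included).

8

Walk through each heavy atom and fill implicit hydrogens from standard valence (C 4, N 3, O 2, S 2, halogen 1); for lowercase aromatic atoms, an aromatic c carries 1 H when it has two neighbours and 0 H with three, and aromatic n carries 0 H:
  atom 1: O, bond orders sum to 2 (valence 2) → 0 H
  atom 2: C, bond orders sum to 3 (valence 4) → 1 H
  atom 3: aromatic c, 3 neighbours → 0 H
  atom 4: aromatic c, 2 neighbours → 1 H
  atom 5: aromatic c, 3 neighbours → 0 H
  atom 6: C, bond orders sum to 4 (valence 4) → 0 H
  atom 7: O, bond orders sum to 2 (valence 2) → 0 H
  atom 8: N, bond orders sum to 1 (valence 3) → 2 H
  atom 9: aromatic c, 3 neighbours → 0 H
  atom 10: O, bond orders sum to 1 (valence 2) → 1 H
  atom 11: aromatic c, 3 neighbours → 0 H
  atom 12: aromatic c, 2 neighbours → 1 H
  atom 13: N, bond orders sum to 1 (valence 3) → 2 H
Total hydrogens: 8.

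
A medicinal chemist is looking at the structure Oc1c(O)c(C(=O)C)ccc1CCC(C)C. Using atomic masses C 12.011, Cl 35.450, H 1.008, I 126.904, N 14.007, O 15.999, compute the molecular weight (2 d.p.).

222.28 g/mol

First, the molecular formula is C13H18O3 (counting implicit H from valence).
  C: 13 × 12.011 = 156.143
  H: 18 × 1.008 = 18.144
  O: 3 × 15.999 = 47.997
Sum: 13×12.011 + 18×1.008 + 3×15.999 = 222.284 → 222.28 g/mol.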